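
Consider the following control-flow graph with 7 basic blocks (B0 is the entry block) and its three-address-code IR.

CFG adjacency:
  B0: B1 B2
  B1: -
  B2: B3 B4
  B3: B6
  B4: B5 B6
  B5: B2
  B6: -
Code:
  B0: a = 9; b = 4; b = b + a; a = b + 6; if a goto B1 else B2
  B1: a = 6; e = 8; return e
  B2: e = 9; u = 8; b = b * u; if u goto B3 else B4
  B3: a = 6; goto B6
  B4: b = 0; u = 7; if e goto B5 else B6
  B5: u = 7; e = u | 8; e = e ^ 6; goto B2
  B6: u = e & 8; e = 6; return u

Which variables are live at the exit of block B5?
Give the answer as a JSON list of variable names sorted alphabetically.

Answer: ["b"]

Derivation:
def/use:
  B0 def {a,b} use ∅
  B1 def {a,e} use ∅
  B2 def {b,e,u} use {b}
  B3 def {a} use ∅
  B4 def {b,u} use {e}
  B5 def {e,u} use ∅
  B6 def {e,u} use {e}

Backward fixpoint:
  B0 li=∅ lo={b}
  B1 li=∅ lo=∅
  B2 li={b} lo={e}
  B3 li={e} lo={e}
  B4 li={e} lo={b,e}
  B5 li={b} lo={b}
  B6 li={e} lo=∅

live-out(B5) = ["b"]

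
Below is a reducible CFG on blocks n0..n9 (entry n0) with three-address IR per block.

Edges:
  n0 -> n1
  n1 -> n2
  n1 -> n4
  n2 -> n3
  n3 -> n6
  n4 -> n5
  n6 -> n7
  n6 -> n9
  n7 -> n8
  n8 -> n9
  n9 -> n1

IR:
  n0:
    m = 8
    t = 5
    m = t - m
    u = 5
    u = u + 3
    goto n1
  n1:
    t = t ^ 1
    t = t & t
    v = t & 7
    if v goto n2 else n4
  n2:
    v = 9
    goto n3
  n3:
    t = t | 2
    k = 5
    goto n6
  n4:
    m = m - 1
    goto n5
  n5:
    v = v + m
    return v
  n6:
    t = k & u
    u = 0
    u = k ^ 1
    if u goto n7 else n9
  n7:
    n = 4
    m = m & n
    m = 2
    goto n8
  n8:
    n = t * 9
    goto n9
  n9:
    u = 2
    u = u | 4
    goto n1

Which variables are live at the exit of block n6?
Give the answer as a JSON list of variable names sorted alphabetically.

Answer: ["m", "t"]

Derivation:
Per-block:
  n0: {m,t,u} / ∅
  n1: {t,v} / {t}
  n2: {v} / ∅
  n3: {k,t} / {t}
  n4: {m} / {m}
  n5: {v} / {m,v}
  n6: {t,u} / {k,u}
  n7: {m,n} / {m}
  n8: {n} / {t}
  n9: {u} / ∅

Live sets:
  live n0: ∅→{m,t,u}
  live n1: {m,t,u}→{m,t,u,v}
  live n2: {m,t,u}→{m,t,u}
  live n3: {m,t,u}→{k,m,u}
  live n4: {m,v}→{m,v}
  live n5: {m,v}→∅
  live n6: {k,m,u}→{m,t}
  live n7: {m,t}→{m,t}
  live n8: {m,t}→{m,t}
  live n9: {m,t}→{m,t,u}

live-out(n6) = ["m", "t"]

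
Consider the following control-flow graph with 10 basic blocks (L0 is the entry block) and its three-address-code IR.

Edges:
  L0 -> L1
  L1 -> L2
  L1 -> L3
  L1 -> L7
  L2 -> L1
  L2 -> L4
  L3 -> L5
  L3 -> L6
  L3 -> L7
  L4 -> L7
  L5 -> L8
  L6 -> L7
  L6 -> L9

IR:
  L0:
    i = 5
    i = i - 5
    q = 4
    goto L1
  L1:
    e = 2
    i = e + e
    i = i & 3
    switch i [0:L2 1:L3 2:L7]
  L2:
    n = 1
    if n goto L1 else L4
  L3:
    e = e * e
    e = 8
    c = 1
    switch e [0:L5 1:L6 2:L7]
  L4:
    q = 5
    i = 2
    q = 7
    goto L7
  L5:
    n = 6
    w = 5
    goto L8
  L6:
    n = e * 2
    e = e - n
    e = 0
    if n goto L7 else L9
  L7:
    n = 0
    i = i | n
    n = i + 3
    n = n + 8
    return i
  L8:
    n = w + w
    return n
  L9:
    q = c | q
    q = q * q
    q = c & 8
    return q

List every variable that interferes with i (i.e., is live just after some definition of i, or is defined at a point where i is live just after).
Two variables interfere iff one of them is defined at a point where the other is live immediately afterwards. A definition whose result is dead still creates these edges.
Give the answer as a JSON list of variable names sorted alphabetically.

Per-block:
  L0: def={i,q} ue=∅
  L1: def={e,i} ue=∅
  L2: def={n} ue=∅
  L3: def={c,e} ue={e}
  L4: def={i,q} ue=∅
  L5: def={n,w} ue=∅
  L6: def={e,n} ue={e}
  L7: def={i,n} ue={i}
  L8: def={n} ue={w}
  L9: def={q} ue={c,q}

Liveness:
  L0: in=∅ out={q}
  L1: in={q} out={e,i,q}
  L2: in={q} out={q}
  L3: in={e,i,q} out={c,e,i,q}
  L4: in=∅ out={i}
  L5: in=∅ out={w}
  L6: in={c,e,i,q} out={c,i,q}
  L7: in={i} out=∅
  L8: in={w} out=∅
  L9: in={c,q} out=∅

Interfere edges:
  c: {e,i,n,q}
  e: {c,i,n,q}
  i: {c,e,n,q}
  n: {c,e,i,q}
  q: {c,e,i,n}
  w: ∅

N(i) = ["c", "e", "n", "q"]

Answer: ["c", "e", "n", "q"]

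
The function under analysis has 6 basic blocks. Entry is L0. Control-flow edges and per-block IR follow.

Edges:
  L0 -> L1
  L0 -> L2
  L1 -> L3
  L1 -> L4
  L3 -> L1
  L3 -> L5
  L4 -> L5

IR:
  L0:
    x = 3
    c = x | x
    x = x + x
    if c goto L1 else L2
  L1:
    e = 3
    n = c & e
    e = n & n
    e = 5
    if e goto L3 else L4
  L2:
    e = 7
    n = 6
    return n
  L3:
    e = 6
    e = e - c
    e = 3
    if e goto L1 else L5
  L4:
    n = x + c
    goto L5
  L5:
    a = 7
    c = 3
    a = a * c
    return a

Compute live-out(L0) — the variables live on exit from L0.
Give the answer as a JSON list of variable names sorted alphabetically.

Per-block:
  L0: {c,x} / ∅
  L1: {e,n} / {c}
  L2: {e,n} / ∅
  L3: {e} / {c}
  L4: {n} / {c,x}
  L5: {a,c} / ∅

Live sets:
  live L0: ∅→{c,x}
  live L1: {c,x}→{c,x}
  live L2: ∅→∅
  live L3: {c,x}→{c,x}
  live L4: {c,x}→∅
  live L5: ∅→∅

live-out(L0) = ["c", "x"]

Answer: ["c", "x"]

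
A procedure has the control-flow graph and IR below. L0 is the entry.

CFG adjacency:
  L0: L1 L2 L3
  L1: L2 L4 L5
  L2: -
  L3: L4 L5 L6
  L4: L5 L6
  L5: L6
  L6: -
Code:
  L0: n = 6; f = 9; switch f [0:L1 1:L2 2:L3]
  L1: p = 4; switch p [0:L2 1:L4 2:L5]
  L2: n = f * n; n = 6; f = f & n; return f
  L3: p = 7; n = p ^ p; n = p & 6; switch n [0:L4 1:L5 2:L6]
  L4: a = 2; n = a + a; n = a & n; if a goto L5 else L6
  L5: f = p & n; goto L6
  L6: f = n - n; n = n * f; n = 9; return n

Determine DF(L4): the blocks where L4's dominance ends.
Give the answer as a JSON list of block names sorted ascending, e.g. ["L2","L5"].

idom tree: L1←L0 L2←L0 L3←L0 L4←L0 L5←L0 L6←L0
Join-block Dom:
  L2: preds {L0,L1}: {L0} ∩ {L0,L1} = {L0}; idom=L0
  L4: preds {L1,L3}: {L0,L1} ∩ {L0,L3} = {L0}; idom=L0
  L5: preds {L1,L3,L4}: {L0,L1} ∩ {L0,L3} ∩ {L0,L4} = {L0}; idom=L0
  L6: preds {L3,L4,L5}: {L0,L3} ∩ {L0,L4} ∩ {L0,L5} = {L0}; idom=L0

Frontier:
  join L2 pred L0: · stop@L0
  join L2 pred L1: L1 stop@L0
  join L4 pred L1: L1 stop@L0
  join L4 pred L3: L3 stop@L0
  join L5 pred L1: L1 stop@L0
  join L5 pred L3: L3 stop@L0
  join L5 pred L4: L4 stop@L0
  join L6 pred L3: L3 stop@L0
  join L6 pred L4: L4 stop@L0
  join L6 pred L5: L5 stop@L0
  L0: DF=∅
  L1: DF={L2,L4,L5}
  L2: DF=∅
  L3: DF={L4,L5,L6}
  L4: DF={L5,L6}
  L5: DF={L6}
  L6: DF=∅

DF(L4) = ["L5", "L6"]

Answer: ["L5", "L6"]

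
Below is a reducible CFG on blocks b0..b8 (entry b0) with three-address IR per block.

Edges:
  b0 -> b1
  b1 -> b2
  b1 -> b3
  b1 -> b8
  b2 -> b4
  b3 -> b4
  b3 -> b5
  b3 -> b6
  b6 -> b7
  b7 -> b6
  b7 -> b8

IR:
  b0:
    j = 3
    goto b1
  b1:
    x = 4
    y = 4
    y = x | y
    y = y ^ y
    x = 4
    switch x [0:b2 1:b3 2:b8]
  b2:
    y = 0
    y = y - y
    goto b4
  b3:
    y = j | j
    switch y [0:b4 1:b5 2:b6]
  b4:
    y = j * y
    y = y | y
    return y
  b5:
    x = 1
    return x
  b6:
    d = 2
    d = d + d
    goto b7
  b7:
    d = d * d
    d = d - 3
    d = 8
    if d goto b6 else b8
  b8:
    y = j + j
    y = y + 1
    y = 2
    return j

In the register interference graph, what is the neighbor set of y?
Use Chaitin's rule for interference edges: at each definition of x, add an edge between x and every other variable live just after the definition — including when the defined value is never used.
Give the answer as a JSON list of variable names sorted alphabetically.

Per-block:
  b0 def {j} use ∅
  b1 def {x,y} use ∅
  b2 def {y} use ∅
  b3 def {y} use {j}
  b4 def {y} use {j,y}
  b5 def {x} use ∅
  b6 def {d} use ∅
  b7 def {d} use {d}
  b8 def {y} use {j}

Live sets:
  b0: in=∅ out={j}
  b1: in={j} out={j}
  b2: in={j} out={j,y}
  b3: in={j} out={j,y}
  b4: in={j,y} out=∅
  b5: in=∅ out=∅
  b6: in={j} out={d,j}
  b7: in={d,j} out={j}
  b8: in={j} out=∅

Interfere edges:
  d↔{j}
  j↔{d,x,y}
  x↔{j,y}
  y↔{j,x}

N(y) = ["j", "x"]

Answer: ["j", "x"]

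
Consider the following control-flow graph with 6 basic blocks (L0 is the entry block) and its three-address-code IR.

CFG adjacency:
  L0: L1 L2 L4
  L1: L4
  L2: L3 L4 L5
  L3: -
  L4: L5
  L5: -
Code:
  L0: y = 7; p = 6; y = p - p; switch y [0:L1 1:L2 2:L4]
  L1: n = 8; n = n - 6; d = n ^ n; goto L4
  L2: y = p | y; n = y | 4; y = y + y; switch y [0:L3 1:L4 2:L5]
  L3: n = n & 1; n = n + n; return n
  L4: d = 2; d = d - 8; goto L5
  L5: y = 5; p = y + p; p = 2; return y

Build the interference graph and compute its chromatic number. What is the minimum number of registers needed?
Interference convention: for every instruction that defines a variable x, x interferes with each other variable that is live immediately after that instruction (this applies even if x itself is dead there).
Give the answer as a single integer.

Per-block:
  L0 def {p,y} use ∅
  L1 def {d,n} use ∅
  L2 def {n,y} use {p,y}
  L3 def {n} use {n}
  L4 def {d} use ∅
  L5 def {p,y} use {p}

Backward fixpoint:
  L0 li=∅ lo={p,y}
  L1 li={p} lo={p}
  L2 li={p,y} lo={n,p}
  L3 li={n} lo=∅
  L4 li={p} lo={p}
  L5 li={p} lo=∅

Conflict graph:
  d↔{p}
  n↔{p,y}
  p↔{d,n,y}
  y↔{n,p}

Colouring:
  clique {n,p,y} ⇒ need ≥ 3
  3-colouring: R0={p}  R1={d,n}  R2={y}
  χ = 3

Answer: 3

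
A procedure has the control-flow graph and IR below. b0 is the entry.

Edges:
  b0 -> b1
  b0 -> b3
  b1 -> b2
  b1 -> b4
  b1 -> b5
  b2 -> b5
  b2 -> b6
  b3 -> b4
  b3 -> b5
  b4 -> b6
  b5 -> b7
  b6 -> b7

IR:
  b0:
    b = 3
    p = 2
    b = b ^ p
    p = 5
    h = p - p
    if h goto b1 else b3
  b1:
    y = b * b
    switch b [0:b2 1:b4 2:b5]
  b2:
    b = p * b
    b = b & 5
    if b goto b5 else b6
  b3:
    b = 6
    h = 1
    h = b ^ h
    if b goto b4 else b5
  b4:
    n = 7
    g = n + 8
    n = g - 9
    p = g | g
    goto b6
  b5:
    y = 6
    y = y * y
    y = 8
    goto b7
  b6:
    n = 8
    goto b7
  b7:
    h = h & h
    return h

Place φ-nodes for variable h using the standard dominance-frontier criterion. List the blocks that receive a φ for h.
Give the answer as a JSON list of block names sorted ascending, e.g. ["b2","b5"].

idom tree: b1←b0 b2←b1 b3←b0 b4←b0 b5←b0 b6←b0 b7←b0
Join-block Dom:
  b4: preds {b1,b3}: {b0,b1} ∩ {b0,b3} = {b0}; idom=b0
  b5: preds {b1,b2,b3}: {b0,b1} ∩ {b0,b1,b2} ∩ {b0,b3} = {b0}; idom=b0
  b6: preds {b2,b4}: {b0,b1,b2} ∩ {b0,b4} = {b0}; idom=b0
  b7: preds {b5,b6}: {b0,b5} ∩ {b0,b6} = {b0}; idom=b0

DF walk-up:
  b4←b1: walk b1 to b0
  b4←b3: walk b3 to b0
  b5←b1: walk b1 to b0
  b5←b2: walk b2→b1 to b0
  b5←b3: walk b3 to b0
  b6←b2: walk b2→b1 to b0
  b6←b4: walk b4 to b0
  b7←b5: walk b5 to b0
  b7←b6: walk b6 to b0
  DF(b0)=∅
  DF(b1)={b4,b5,b6}
  DF(b2)={b5,b6}
  DF(b3)={b4,b5}
  DF(b4)={b6}
  DF(b5)={b7}
  DF(b6)={b7}
  DF(b7)=∅

φ for h: defs {b0,b3,b7}
  DF⁺ = {b4,b5,b6,b7}

Answer: ["b4", "b5", "b6", "b7"]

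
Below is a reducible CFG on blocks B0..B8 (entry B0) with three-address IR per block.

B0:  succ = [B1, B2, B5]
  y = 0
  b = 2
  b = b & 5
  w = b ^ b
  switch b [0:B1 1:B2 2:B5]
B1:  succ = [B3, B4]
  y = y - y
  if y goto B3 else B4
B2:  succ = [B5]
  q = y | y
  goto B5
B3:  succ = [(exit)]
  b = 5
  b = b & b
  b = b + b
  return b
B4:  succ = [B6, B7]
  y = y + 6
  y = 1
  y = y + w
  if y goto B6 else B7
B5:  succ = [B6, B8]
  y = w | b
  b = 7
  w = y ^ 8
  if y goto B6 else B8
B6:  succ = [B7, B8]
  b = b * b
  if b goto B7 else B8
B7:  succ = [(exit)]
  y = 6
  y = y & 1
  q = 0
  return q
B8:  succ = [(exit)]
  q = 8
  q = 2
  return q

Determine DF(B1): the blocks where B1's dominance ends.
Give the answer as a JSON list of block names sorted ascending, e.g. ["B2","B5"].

idom tree: B1←B0 B2←B0 B3←B1 B4←B1 B5←B0 B6←B0 B7←B0 B8←B0
Dom∩ at merges:
  B5: preds {B0,B2}: {B0} ∩ {B0,B2} = {B0}; idom=B0
  B6: preds {B4,B5}: {B0,B1,B4} ∩ {B0,B5} = {B0}; idom=B0
  B7: preds {B4,B6}: {B0,B1,B4} ∩ {B0,B6} = {B0}; idom=B0
  B8: preds {B5,B6}: {B0,B5} ∩ {B0,B6} = {B0}; idom=B0

DF walk-up:
  join B5 pred B0: · stop@B0
  join B5 pred B2: B2 stop@B0
  join B6 pred B4: B4→B1 stop@B0
  join B6 pred B5: B5 stop@B0
  join B7 pred B4: B4→B1 stop@B0
  join B7 pred B6: B6 stop@B0
  join B8 pred B5: B5 stop@B0
  join B8 pred B6: B6 stop@B0
  B0: DF=∅
  B1: DF={B6,B7}
  B2: DF={B5}
  B3: DF=∅
  B4: DF={B6,B7}
  B5: DF={B6,B8}
  B6: DF={B7,B8}
  B7: DF=∅
  B8: DF=∅

DF(B1) = ["B6", "B7"]

Answer: ["B6", "B7"]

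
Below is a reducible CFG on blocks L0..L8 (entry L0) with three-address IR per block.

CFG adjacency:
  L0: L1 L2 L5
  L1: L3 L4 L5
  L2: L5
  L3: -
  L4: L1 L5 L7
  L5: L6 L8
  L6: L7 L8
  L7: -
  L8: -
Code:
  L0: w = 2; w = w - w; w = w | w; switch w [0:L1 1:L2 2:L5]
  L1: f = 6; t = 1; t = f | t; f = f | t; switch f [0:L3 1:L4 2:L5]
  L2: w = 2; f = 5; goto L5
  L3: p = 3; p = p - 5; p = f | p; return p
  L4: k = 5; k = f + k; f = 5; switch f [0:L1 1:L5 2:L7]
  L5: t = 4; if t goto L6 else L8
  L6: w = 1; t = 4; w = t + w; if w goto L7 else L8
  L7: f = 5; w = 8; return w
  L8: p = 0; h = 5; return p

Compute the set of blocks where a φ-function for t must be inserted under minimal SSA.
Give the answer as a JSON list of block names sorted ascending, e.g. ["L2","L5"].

idom tree: L1←L0 L2←L0 L3←L1 L4←L1 L5←L0 L6←L5 L7←L0 L8←L5
Dom∩ at merges:
  L1: preds {L0,L4}: {L0} ∩ {L0,L1,L4} = {L0}; idom=L0
  L5: preds {L0,L1,L2,L4}: {L0} ∩ {L0,L1} ∩ {L0,L2} ∩ {L0,L1,L4} = {L0}; idom=L0
  L7: preds {L4,L6}: {L0,L1,L4} ∩ {L0,L5,L6} = {L0}; idom=L0
  L8: preds {L5,L6}: {L0,L5} ∩ {L0,L5,L6} = {L0,L5}; idom=L5

Frontier:
  join L1 pred L0: · stop@L0
  join L1 pred L4: L4→L1 stop@L0
  join L5 pred L0: · stop@L0
  join L5 pred L1: L1 stop@L0
  join L5 pred L2: L2 stop@L0
  join L5 pred L4: L4→L1 stop@L0
  join L7 pred L4: L4→L1 stop@L0
  join L7 pred L6: L6→L5 stop@L0
  join L8 pred L5: · stop@L5
  join L8 pred L6: L6 stop@L5
  L0: DF=∅
  L1: DF={L1,L5,L7}
  L2: DF={L5}
  L3: DF=∅
  L4: DF={L1,L5,L7}
  L5: DF={L7}
  L6: DF={L7,L8}
  L7: DF=∅
  L8: DF=∅

φ for t: defs {L1,L5,L6}
  DF⁺ = {L1,L5,L7,L8}

Answer: ["L1", "L5", "L7", "L8"]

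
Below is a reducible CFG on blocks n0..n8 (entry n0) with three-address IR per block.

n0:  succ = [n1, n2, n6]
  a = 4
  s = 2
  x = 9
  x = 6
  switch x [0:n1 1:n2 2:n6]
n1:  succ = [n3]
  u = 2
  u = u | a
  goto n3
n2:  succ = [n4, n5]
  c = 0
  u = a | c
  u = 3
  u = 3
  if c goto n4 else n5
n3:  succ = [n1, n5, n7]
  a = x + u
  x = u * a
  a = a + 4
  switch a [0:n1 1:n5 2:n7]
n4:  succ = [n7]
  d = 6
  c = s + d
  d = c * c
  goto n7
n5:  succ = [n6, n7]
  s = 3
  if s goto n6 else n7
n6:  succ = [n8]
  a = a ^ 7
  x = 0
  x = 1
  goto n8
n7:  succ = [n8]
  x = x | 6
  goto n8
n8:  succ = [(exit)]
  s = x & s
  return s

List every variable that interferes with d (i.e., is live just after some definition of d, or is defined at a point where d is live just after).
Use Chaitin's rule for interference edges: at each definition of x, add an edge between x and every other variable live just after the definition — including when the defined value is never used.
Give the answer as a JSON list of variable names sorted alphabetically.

Answer: ["s", "x"]

Derivation:
Block summaries:
  n0: def={a,s,x} ue=∅
  n1: def={u} ue={a}
  n2: def={c,u} ue={a}
  n3: def={a,x} ue={u,x}
  n4: def={c,d} ue={s}
  n5: def={s} ue=∅
  n6: def={a,x} ue={a}
  n7: def={x} ue={x}
  n8: def={s} ue={s,x}

Live sets:
  n0: in=∅ out={a,s,x}
  n1: in={a,s,x} out={s,u,x}
  n2: in={a,s,x} out={a,s,x}
  n3: in={s,u,x} out={a,s,x}
  n4: in={s,x} out={s,x}
  n5: in={a,x} out={a,s,x}
  n6: in={a,s} out={s,x}
  n7: in={s,x} out={s,x}
  n8: in={s,x} out=∅

Interfere edges:
  a — {c,s,u,x}
  c — {a,s,u,x}
  d — {s,x}
  s — {a,c,d,u,x}
  u — {a,c,s,x}
  x — {a,c,d,s,u}

N(d) = ["s", "x"]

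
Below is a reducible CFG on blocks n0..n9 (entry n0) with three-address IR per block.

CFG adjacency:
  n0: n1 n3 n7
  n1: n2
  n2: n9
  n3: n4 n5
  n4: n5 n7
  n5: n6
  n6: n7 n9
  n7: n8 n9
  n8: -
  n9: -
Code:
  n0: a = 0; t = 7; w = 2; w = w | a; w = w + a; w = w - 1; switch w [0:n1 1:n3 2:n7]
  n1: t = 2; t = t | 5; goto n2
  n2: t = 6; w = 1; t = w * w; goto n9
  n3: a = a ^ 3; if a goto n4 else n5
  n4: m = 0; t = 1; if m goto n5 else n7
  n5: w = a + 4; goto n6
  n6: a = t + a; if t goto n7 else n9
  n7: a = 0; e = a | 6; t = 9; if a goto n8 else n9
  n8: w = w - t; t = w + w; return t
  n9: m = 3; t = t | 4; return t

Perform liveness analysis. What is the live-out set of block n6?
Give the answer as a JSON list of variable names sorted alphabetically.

Per-block:
  n0 def {a,t,w} use ∅
  n1 def {t} use ∅
  n2 def {t,w} use ∅
  n3 def {a} use {a}
  n4 def {m,t} use ∅
  n5 def {w} use {a}
  n6 def {a} use {a,t}
  n7 def {a,e,t} use ∅
  n8 def {t,w} use {t,w}
  n9 def {m,t} use {t}

Backward fixpoint:
  n0 li=∅ lo={a,t,w}
  n1 li=∅ lo=∅
  n2 li=∅ lo={t}
  n3 li={a,t,w} lo={a,t,w}
  n4 li={a,w} lo={a,t,w}
  n5 li={a,t} lo={a,t,w}
  n6 li={a,t,w} lo={t,w}
  n7 li={w} lo={t,w}
  n8 li={t,w} lo=∅
  n9 li={t} lo=∅

live-out(n6) = ["t", "w"]

Answer: ["t", "w"]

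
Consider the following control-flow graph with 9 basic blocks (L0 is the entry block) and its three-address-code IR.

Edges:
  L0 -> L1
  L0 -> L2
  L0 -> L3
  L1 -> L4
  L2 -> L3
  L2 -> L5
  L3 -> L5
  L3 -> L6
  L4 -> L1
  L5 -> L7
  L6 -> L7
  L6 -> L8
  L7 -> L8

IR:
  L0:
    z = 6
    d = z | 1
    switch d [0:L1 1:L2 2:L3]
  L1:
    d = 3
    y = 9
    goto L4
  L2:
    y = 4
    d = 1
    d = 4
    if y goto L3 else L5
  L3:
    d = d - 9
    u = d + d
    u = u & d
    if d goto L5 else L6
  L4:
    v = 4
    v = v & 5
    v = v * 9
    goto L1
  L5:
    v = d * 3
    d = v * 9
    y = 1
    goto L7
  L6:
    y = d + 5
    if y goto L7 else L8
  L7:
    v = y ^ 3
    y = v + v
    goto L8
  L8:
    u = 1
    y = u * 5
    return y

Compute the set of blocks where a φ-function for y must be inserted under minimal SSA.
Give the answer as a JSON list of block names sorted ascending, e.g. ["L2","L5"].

Answer: ["L1", "L3", "L5", "L7", "L8"]

Working:
idom tree: L1←L0 L2←L0 L3←L0 L4←L1 L5←L0 L6←L3 L7←L0 L8←L0
Join-block Dom:
  L1: preds {L0,L4}: {L0} ∩ {L0,L1,L4} = {L0}; idom=L0
  L3: preds {L0,L2}: {L0} ∩ {L0,L2} = {L0}; idom=L0
  L5: preds {L2,L3}: {L0,L2} ∩ {L0,L3} = {L0}; idom=L0
  L7: preds {L5,L6}: {L0,L5} ∩ {L0,L3,L6} = {L0}; idom=L0
  L8: preds {L6,L7}: {L0,L3,L6} ∩ {L0,L7} = {L0}; idom=L0

DF derivation:
  L1←L0: walk · to L0
  L1←L4: walk L4→L1 to L0
  L3←L0: walk · to L0
  L3←L2: walk L2 to L0
  L5←L2: walk L2 to L0
  L5←L3: walk L3 to L0
  L7←L5: walk L5 to L0
  L7←L6: walk L6→L3 to L0
  L8←L6: walk L6→L3 to L0
  L8←L7: walk L7 to L0
  L0 → ∅
  L1 → {L1}
  L2 → {L3,L5}
  L3 → {L5,L7,L8}
  L4 → {L1}
  L5 → {L7}
  L6 → {L7,L8}
  L7 → {L8}
  L8 → ∅

φ for y: defs {L1,L2,L5,L6,L7,L8}
  DF⁺ = {L1,L3,L5,L7,L8}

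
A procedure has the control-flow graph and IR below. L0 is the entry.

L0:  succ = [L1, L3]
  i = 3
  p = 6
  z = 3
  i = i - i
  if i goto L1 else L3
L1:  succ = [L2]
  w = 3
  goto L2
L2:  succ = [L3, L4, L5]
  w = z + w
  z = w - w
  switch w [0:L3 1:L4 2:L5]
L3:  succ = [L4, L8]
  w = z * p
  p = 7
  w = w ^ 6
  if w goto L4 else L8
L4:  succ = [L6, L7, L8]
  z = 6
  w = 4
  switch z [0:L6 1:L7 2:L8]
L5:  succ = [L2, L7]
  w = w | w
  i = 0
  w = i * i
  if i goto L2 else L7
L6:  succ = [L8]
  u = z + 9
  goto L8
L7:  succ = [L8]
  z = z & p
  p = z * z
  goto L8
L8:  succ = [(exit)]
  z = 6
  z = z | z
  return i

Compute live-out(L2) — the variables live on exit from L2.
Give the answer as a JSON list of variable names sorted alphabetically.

def/use:
  L0 def {i,p,z} use ∅
  L1 def {w} use ∅
  L2 def {w,z} use {w,z}
  L3 def {p,w} use {p,z}
  L4 def {w,z} use ∅
  L5 def {i,w} use {w}
  L6 def {u} use {z}
  L7 def {p,z} use {p,z}
  L8 def {z} use {i}

Liveness:
  L0 li=∅ lo={i,p,z}
  L1 li={i,p,z} lo={i,p,w,z}
  L2 li={i,p,w,z} lo={i,p,w,z}
  L3 li={i,p,z} lo={i,p}
  L4 li={i,p} lo={i,p,z}
  L5 li={p,w,z} lo={i,p,w,z}
  L6 li={i,z} lo={i}
  L7 li={i,p,z} lo={i}
  L8 li={i} lo=∅

live-out(L2) = ["i", "p", "w", "z"]

Answer: ["i", "p", "w", "z"]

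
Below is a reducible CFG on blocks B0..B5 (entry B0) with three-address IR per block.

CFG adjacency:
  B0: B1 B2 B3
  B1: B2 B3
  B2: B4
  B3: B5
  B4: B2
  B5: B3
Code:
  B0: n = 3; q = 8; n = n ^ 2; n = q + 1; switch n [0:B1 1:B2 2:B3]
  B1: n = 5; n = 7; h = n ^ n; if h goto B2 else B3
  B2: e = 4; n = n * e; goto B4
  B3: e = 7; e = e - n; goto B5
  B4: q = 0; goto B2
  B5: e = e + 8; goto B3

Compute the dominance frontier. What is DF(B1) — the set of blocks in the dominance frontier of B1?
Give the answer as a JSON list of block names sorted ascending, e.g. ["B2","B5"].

Answer: ["B2", "B3"]

Working:
idom tree: B1←B0 B2←B0 B3←B0 B4←B2 B5←B3
Dom∩ at merges:
  B2: preds {B0,B1,B4}: {B0} ∩ {B0,B1} ∩ {B0,B2,B4} = {B0}; idom=B0
  B3: preds {B0,B1,B5}: {B0} ∩ {B0,B1} ∩ {B0,B3,B5} = {B0}; idom=B0

Frontier:
  join B2 pred B0: · stop@B0
  join B2 pred B1: B1 stop@B0
  join B2 pred B4: B4→B2 stop@B0
  join B3 pred B0: · stop@B0
  join B3 pred B1: B1 stop@B0
  join B3 pred B5: B5→B3 stop@B0
  DF(B0)=∅
  DF(B1)={B2,B3}
  DF(B2)={B2}
  DF(B3)={B3}
  DF(B4)={B2}
  DF(B5)={B3}

DF(B1) = ["B2", "B3"]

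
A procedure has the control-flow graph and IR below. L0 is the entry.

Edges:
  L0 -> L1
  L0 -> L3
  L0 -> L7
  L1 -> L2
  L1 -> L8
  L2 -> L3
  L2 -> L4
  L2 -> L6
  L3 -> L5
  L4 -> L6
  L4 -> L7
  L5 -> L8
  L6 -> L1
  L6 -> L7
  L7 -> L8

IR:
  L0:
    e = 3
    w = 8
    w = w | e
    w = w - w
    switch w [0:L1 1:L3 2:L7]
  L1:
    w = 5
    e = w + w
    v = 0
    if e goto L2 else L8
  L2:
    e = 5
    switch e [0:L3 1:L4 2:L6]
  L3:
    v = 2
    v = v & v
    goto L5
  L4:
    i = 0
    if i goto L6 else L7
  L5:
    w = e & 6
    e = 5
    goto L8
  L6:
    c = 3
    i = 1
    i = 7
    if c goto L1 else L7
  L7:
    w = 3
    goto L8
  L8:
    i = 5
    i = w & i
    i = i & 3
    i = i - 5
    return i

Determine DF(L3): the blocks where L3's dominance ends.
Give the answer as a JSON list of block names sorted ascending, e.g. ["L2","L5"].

idom tree: L1←L0 L2←L1 L3←L0 L4←L2 L5←L3 L6←L2 L7←L0 L8←L0
Join-block Dom:
  L1: preds {L0,L6}: {L0} ∩ {L0,L1,L2,L6} = {L0}; idom=L0
  L3: preds {L0,L2}: {L0} ∩ {L0,L1,L2} = {L0}; idom=L0
  L6: preds {L2,L4}: {L0,L1,L2} ∩ {L0,L1,L2,L4} = {L0,L1,L2}; idom=L2
  L7: preds {L0,L4,L6}: {L0} ∩ {L0,L1,L2,L4} ∩ {L0,L1,L2,L6} = {L0}; idom=L0
  L8: preds {L1,L5,L7}: {L0,L1} ∩ {L0,L3,L5} ∩ {L0,L7} = {L0}; idom=L0

DF walk-up:
  L1←L0: walk · to L0
  L1←L6: walk L6→L2→L1 to L0
  L3←L0: walk · to L0
  L3←L2: walk L2→L1 to L0
  L6←L2: walk · to L2
  L6←L4: walk L4 to L2
  L7←L0: walk · to L0
  L7←L4: walk L4→L2→L1 to L0
  L7←L6: walk L6→L2→L1 to L0
  L8←L1: walk L1 to L0
  L8←L5: walk L5→L3 to L0
  L8←L7: walk L7 to L0
  L0 → ∅
  L1 → {L1,L3,L7,L8}
  L2 → {L1,L3,L7}
  L3 → {L8}
  L4 → {L6,L7}
  L5 → {L8}
  L6 → {L1,L7}
  L7 → {L8}
  L8 → ∅

DF(L3) = ["L8"]

Answer: ["L8"]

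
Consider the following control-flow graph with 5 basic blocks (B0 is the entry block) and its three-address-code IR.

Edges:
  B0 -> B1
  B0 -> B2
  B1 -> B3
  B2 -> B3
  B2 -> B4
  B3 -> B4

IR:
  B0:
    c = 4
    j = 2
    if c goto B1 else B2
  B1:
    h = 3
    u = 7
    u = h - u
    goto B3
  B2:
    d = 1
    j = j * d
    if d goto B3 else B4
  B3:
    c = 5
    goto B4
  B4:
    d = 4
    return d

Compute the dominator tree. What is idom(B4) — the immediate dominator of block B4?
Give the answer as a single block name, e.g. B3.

idom tree: B1←B0 B2←B0 B3←B0 B4←B0
Dom∩ at merges:
  B3: preds {B1,B2}: {B0,B1} ∩ {B0,B2} = {B0}; idom=B0
  B4: preds {B2,B3}: {B0,B2} ∩ {B0,B3} = {B0}; idom=B0

idom(B4) = B0

Answer: B0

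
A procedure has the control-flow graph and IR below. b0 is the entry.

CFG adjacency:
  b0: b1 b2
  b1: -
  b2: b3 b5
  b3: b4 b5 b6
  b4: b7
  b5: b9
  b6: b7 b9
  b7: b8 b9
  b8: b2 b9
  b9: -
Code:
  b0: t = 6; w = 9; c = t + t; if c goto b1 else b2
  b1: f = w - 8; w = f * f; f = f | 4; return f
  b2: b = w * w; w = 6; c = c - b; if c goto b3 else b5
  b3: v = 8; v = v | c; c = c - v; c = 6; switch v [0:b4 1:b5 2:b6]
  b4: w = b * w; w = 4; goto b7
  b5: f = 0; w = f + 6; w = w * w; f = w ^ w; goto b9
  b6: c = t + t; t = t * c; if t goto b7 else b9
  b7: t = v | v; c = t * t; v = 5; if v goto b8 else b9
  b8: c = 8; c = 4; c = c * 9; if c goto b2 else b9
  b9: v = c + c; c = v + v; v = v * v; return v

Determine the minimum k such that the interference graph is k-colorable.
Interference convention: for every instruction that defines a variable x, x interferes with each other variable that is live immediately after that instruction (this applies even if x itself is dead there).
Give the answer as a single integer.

Block summaries:
  b0: def={c,t,w} ue=∅
  b1: def={f,w} ue={w}
  b2: def={b,c,w} ue={c,w}
  b3: def={c,v} ue={c}
  b4: def={w} ue={b,w}
  b5: def={f,w} ue=∅
  b6: def={c,t} ue={t}
  b7: def={c,t,v} ue={v}
  b8: def={c} ue=∅
  b9: def={c,v} ue={c}

Backward fixpoint:
  live b0: ∅→{c,t,w}
  live b1: {w}→∅
  live b2: {c,t,w}→{b,c,t,w}
  live b3: {b,c,t,w}→{b,c,t,v,w}
  live b4: {b,v,w}→{v,w}
  live b5: {c}→{c}
  live b6: {t,v,w}→{c,v,w}
  live b7: {v,w}→{c,t,w}
  live b8: {t,w}→{c,t,w}
  live b9: {c}→∅

Interfere edges:
  b: {c,t,v,w}
  c: {b,f,t,v,w}
  f: {c,w}
  t: {b,c,v,w}
  v: {b,c,t,w}
  w: {b,c,f,t,v}

Registers:
  {b,c,t,v,w} pairwise interfere (5-clique) ⇒ χ ≥ 5
  5-colouring: c0={c}  c1={w}  c2={b,f}  c3={t}  c4={v}
  χ = 5

Answer: 5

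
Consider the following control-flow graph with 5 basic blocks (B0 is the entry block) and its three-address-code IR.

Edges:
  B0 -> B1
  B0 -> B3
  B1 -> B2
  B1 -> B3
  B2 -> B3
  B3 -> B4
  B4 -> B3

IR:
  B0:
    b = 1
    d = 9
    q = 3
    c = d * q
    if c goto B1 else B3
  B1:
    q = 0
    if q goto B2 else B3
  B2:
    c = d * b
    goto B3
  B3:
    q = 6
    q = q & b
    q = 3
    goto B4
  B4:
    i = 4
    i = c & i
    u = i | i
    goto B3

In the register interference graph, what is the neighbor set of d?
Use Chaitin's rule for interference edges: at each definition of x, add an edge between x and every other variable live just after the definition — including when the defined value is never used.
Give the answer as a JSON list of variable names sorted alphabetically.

def/use:
  B0 def {b,c,d,q} use ∅
  B1 def {q} use ∅
  B2 def {c} use {b,d}
  B3 def {q} use {b}
  B4 def {i,u} use {c}

Backward fixpoint:
  B0: in=∅ out={b,c,d}
  B1: in={b,c,d} out={b,c,d}
  B2: in={b,d} out={b,c}
  B3: in={b,c} out={b,c}
  B4: in={b,c} out={b,c}

Conflict graph:
  b: {c,d,i,q,u}
  c: {b,d,i,q,u}
  d: {b,c,q}
  i: {b,c}
  q: {b,c,d}
  u: {b,c}

N(d) = ["b", "c", "q"]

Answer: ["b", "c", "q"]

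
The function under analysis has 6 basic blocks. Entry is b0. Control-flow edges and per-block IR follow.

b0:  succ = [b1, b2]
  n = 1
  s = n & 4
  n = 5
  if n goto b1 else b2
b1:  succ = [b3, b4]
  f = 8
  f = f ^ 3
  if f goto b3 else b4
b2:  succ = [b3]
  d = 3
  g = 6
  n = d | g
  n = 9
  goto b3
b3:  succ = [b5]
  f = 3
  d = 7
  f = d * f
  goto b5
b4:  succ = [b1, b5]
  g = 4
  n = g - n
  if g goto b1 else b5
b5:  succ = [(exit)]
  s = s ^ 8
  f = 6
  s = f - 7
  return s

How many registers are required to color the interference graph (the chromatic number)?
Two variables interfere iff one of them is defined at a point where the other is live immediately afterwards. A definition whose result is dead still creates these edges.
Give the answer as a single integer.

Answer: 3

Derivation:
Per-block:
  b0: def={n,s} ue=∅
  b1: def={f} ue=∅
  b2: def={d,g,n} ue=∅
  b3: def={d,f} ue=∅
  b4: def={g,n} ue={n}
  b5: def={f,s} ue={s}

Backward fixpoint:
  b0: in=∅ out={n,s}
  b1: in={n,s} out={n,s}
  b2: in={s} out={s}
  b3: in={s} out={s}
  b4: in={n,s} out={n,s}
  b5: in={s} out=∅

Conflict graph:
  d: {f,g,s}
  f: {d,n,s}
  g: {d,n,s}
  n: {f,g,s}
  s: {d,f,g,n}

Colouring:
  clique {d,f,s} ⇒ need ≥ 3
  assign d→r1 f→r2 g→r2 n→r1 s→r0 — no edge inside a register ⇒ χ ≤ 3
  χ = 3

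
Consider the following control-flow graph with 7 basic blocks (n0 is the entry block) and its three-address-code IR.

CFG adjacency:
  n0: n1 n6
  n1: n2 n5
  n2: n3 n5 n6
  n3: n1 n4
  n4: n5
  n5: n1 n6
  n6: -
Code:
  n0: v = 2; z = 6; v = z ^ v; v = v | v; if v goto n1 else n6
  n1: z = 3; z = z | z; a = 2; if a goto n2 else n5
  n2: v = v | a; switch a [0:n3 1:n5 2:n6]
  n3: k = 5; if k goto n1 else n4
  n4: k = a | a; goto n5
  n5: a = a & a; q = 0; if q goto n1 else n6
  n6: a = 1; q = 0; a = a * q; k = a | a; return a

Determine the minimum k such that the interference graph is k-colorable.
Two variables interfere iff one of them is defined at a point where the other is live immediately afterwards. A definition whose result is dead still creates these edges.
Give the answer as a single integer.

Answer: 3

Analysis:
Block summaries:
  n0: {v,z} / ∅
  n1: {a,z} / ∅
  n2: {v} / {a,v}
  n3: {k} / ∅
  n4: {k} / {a}
  n5: {a,q} / {a}
  n6: {a,k,q} / ∅

Backward fixpoint:
  n0: in=∅ out={v}
  n1: in={v} out={a,v}
  n2: in={a,v} out={a,v}
  n3: in={a,v} out={a,v}
  n4: in={a,v} out={a,v}
  n5: in={a,v} out={v}
  n6: in=∅ out=∅

Interfere edges:
  a: {k,q,v}
  k: {a,v}
  q: {a,v}
  v: {a,k,q,z}
  z: {v}

Colouring:
  lower bound: {a,k,v} mutually conflict ⇒ χ ≥ 3
  assign a→c1 k→c2 q→c2 v→c0 z→c1 — no edge inside a register ⇒ χ ≤ 3
  χ = 3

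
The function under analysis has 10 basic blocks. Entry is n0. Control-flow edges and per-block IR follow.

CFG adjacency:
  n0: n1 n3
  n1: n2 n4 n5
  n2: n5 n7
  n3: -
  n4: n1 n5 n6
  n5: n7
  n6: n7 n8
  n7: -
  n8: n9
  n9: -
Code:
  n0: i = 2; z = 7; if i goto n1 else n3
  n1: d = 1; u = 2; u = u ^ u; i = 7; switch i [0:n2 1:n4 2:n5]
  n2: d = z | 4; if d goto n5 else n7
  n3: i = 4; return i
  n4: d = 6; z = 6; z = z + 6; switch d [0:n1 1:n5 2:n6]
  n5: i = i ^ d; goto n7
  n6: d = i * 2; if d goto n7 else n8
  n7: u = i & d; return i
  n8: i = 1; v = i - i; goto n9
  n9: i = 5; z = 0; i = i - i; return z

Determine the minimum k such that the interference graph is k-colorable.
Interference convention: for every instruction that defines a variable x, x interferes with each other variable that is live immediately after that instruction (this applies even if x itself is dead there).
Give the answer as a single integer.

Per-block:
  n0: {i,z} / ∅
  n1: {d,i,u} / ∅
  n2: {d} / {z}
  n3: {i} / ∅
  n4: {d,z} / ∅
  n5: {i} / {d,i}
  n6: {d} / {i}
  n7: {u} / {d,i}
  n8: {i,v} / ∅
  n9: {i,z} / ∅

Liveness:
  live n0: ∅→{z}
  live n1: {z}→{d,i,z}
  live n2: {i,z}→{d,i}
  live n3: ∅→∅
  live n4: {i}→{d,i,z}
  live n5: {d,i}→{d,i}
  live n6: {i}→{d,i}
  live n7: {d,i}→∅
  live n8: ∅→∅
  live n9: ∅→∅

Interfere edges:
  d↔{i,u,z}
  i↔{d,u,z}
  u↔{d,i,z}
  v↔∅
  z↔{d,i,u}

Colouring:
  clique {d,i,u,z} ⇒ need ≥ 4
  4-colouring: c0={d,v}  c1={i}  c2={u}  c3={z}
  χ = 4

Answer: 4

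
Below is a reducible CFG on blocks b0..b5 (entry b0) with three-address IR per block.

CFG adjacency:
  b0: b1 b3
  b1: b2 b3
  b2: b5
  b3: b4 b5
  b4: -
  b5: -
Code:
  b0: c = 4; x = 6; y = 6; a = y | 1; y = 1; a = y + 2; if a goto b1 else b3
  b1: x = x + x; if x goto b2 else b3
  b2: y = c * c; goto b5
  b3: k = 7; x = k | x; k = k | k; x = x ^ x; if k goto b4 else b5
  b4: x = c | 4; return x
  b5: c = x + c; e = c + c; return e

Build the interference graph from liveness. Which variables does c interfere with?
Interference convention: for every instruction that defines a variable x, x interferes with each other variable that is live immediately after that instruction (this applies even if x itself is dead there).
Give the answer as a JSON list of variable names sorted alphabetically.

Per-block:
  b0 def {a,c,x,y} use ∅
  b1 def {x} use {x}
  b2 def {y} use {c}
  b3 def {k,x} use {x}
  b4 def {x} use {c}
  b5 def {c,e} use {c,x}

Live sets:
  live b0: ∅→{c,x}
  live b1: {c,x}→{c,x}
  live b2: {c,x}→{c,x}
  live b3: {c,x}→{c,x}
  live b4: {c}→∅
  live b5: {c,x}→∅

Interference:
  a — {c,x}
  c — {a,k,x,y}
  e — ∅
  k — {c,x}
  x — {a,c,k,y}
  y — {c,x}

N(c) = ["a", "k", "x", "y"]

Answer: ["a", "k", "x", "y"]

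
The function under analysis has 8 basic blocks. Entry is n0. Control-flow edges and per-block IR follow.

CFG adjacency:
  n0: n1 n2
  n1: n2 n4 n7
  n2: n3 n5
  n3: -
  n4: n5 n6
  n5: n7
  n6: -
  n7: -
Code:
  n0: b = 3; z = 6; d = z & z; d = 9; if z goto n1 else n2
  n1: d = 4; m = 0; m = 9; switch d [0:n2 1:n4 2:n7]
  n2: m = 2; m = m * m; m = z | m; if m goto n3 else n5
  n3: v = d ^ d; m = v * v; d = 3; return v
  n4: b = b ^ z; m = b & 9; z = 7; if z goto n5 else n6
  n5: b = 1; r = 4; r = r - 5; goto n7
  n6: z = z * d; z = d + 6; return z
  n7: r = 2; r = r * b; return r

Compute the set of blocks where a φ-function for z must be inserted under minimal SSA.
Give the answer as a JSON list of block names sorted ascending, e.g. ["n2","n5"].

idom tree: n1←n0 n2←n0 n3←n2 n4←n1 n5←n0 n6←n4 n7←n0
Dom∩ at merges:
  n2: preds {n0,n1}: {n0} ∩ {n0,n1} = {n0}; idom=n0
  n5: preds {n2,n4}: {n0,n2} ∩ {n0,n1,n4} = {n0}; idom=n0
  n7: preds {n1,n5}: {n0,n1} ∩ {n0,n5} = {n0}; idom=n0

Frontier:
  join n2 pred n0: · stop@n0
  join n2 pred n1: n1 stop@n0
  join n5 pred n2: n2 stop@n0
  join n5 pred n4: n4→n1 stop@n0
  join n7 pred n1: n1 stop@n0
  join n7 pred n5: n5 stop@n0
  n0: DF=∅
  n1: DF={n2,n5,n7}
  n2: DF={n5}
  n3: DF=∅
  n4: DF={n5}
  n5: DF={n7}
  n6: DF=∅
  n7: DF=∅

φ for z: defs {n0,n4,n6}
  DF⁺ = {n5,n7}

Answer: ["n5", "n7"]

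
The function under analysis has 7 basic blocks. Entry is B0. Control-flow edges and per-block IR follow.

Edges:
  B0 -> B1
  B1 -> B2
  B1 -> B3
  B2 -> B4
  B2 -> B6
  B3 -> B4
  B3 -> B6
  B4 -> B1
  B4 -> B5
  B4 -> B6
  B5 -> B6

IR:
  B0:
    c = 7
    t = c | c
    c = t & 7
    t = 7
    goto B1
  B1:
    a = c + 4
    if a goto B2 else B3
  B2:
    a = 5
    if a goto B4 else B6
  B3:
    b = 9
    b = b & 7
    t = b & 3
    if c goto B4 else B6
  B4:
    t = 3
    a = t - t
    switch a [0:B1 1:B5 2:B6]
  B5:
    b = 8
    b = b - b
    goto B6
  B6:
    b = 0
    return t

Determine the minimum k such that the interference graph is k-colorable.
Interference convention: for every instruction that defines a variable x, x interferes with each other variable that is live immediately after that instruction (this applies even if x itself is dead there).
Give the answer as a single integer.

Answer: 3

Analysis:
Block summaries:
  B0: def={c,t} ue=∅
  B1: def={a} ue={c}
  B2: def={a} ue=∅
  B3: def={b,t} ue={c}
  B4: def={a,t} ue=∅
  B5: def={b} ue=∅
  B6: def={b} ue={t}

Live sets:
  B0 li=∅ lo={c,t}
  B1 li={c,t} lo={c,t}
  B2 li={c,t} lo={c,t}
  B3 li={c} lo={c,t}
  B4 li={c} lo={c,t}
  B5 li={t} lo={t}
  B6 li={t} lo=∅

Conflict graph:
  a: {c,t}
  b: {c,t}
  c: {a,b,t}
  t: {a,b,c}

Chromatic number:
  clique {a,c,t} ⇒ need ≥ 3
  assign a→r2 b→r2 c→r0 t→r1 — no edge inside a register ⇒ χ ≤ 3
  χ = 3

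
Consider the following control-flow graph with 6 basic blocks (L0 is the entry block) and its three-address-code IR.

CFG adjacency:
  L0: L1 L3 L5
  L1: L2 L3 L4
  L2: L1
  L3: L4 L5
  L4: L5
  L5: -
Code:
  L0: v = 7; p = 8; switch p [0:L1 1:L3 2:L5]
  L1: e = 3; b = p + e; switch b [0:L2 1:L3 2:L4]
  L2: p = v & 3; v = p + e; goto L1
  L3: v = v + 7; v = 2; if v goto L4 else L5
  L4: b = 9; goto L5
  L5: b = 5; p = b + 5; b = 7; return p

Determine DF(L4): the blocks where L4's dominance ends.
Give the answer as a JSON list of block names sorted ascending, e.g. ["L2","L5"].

idom tree: L1←L0 L2←L1 L3←L0 L4←L0 L5←L0
Dom at joins:
  L1: preds {L0,L2}: {L0} ∩ {L0,L1,L2} = {L0}; idom=L0
  L3: preds {L0,L1}: {L0} ∩ {L0,L1} = {L0}; idom=L0
  L4: preds {L1,L3}: {L0,L1} ∩ {L0,L3} = {L0}; idom=L0
  L5: preds {L0,L3,L4}: {L0} ∩ {L0,L3} ∩ {L0,L4} = {L0}; idom=L0

DF derivation:
  L1←L0: walk · to L0
  L1←L2: walk L2→L1 to L0
  L3←L0: walk · to L0
  L3←L1: walk L1 to L0
  L4←L1: walk L1 to L0
  L4←L3: walk L3 to L0
  L5←L0: walk · to L0
  L5←L3: walk L3 to L0
  L5←L4: walk L4 to L0
  DF(L0)=∅
  DF(L1)={L1,L3,L4}
  DF(L2)={L1}
  DF(L3)={L4,L5}
  DF(L4)={L5}
  DF(L5)=∅

DF(L4) = ["L5"]

Answer: ["L5"]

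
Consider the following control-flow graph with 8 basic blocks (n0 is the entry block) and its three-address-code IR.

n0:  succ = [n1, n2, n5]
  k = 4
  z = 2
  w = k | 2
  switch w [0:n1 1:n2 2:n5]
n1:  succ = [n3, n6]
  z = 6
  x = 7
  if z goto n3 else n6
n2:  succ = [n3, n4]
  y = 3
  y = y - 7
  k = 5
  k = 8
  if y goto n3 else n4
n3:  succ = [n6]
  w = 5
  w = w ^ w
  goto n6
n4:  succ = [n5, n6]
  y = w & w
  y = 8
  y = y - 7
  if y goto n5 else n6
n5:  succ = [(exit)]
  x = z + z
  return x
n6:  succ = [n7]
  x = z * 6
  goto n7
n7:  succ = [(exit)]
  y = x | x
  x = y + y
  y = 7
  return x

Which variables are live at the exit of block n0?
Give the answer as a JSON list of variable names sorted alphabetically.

Answer: ["w", "z"]

Derivation:
Per-block:
  n0: def={k,w,z} ue=∅
  n1: def={x,z} ue=∅
  n2: def={k,y} ue=∅
  n3: def={w} ue=∅
  n4: def={y} ue={w}
  n5: def={x} ue={z}
  n6: def={x} ue={z}
  n7: def={x,y} ue={x}

Backward fixpoint:
  n0: in=∅ out={w,z}
  n1: in=∅ out={z}
  n2: in={w,z} out={w,z}
  n3: in={z} out={z}
  n4: in={w,z} out={z}
  n5: in={z} out=∅
  n6: in={z} out={x}
  n7: in={x} out=∅

live-out(n0) = ["w", "z"]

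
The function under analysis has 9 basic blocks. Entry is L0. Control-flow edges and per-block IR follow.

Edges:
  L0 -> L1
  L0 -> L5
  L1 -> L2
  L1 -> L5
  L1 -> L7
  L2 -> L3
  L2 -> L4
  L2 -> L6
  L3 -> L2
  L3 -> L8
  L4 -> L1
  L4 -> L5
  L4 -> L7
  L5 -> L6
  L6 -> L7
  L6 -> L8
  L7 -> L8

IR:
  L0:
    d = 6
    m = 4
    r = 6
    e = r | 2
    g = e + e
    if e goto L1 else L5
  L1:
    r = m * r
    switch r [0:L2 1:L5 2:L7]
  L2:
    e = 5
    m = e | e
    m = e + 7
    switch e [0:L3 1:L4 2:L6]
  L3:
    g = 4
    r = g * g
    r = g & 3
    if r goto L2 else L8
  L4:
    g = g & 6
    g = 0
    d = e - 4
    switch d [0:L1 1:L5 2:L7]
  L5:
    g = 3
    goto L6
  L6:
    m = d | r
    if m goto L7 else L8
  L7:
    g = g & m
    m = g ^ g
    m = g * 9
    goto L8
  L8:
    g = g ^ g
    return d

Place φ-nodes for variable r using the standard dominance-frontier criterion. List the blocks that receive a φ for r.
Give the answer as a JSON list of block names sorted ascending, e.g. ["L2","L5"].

idom tree: L1←L0 L2←L1 L3←L2 L4←L2 L5←L0 L6←L0 L7←L0 L8←L0
Join-block Dom:
  L1: preds {L0,L4}: {L0} ∩ {L0,L1,L2,L4} = {L0}; idom=L0
  L2: preds {L1,L3}: {L0,L1} ∩ {L0,L1,L2,L3} = {L0,L1}; idom=L1
  L5: preds {L0,L1,L4}: {L0} ∩ {L0,L1} ∩ {L0,L1,L2,L4} = {L0}; idom=L0
  L6: preds {L2,L5}: {L0,L1,L2} ∩ {L0,L5} = {L0}; idom=L0
  L7: preds {L1,L4,L6}: {L0,L1} ∩ {L0,L1,L2,L4} ∩ {L0,L6} = {L0}; idom=L0
  L8: preds {L3,L6,L7}: {L0,L1,L2,L3} ∩ {L0,L6} ∩ {L0,L7} = {L0}; idom=L0

DF walk-up:
  join L1 pred L0: · stop@L0
  join L1 pred L4: L4→L2→L1 stop@L0
  join L2 pred L1: · stop@L1
  join L2 pred L3: L3→L2 stop@L1
  join L5 pred L0: · stop@L0
  join L5 pred L1: L1 stop@L0
  join L5 pred L4: L4→L2→L1 stop@L0
  join L6 pred L2: L2→L1 stop@L0
  join L6 pred L5: L5 stop@L0
  join L7 pred L1: L1 stop@L0
  join L7 pred L4: L4→L2→L1 stop@L0
  join L7 pred L6: L6 stop@L0
  join L8 pred L3: L3→L2→L1 stop@L0
  join L8 pred L6: L6 stop@L0
  join L8 pred L7: L7 stop@L0
  DF(L0)=∅
  DF(L1)={L1,L5,L6,L7,L8}
  DF(L2)={L1,L2,L5,L6,L7,L8}
  DF(L3)={L2,L8}
  DF(L4)={L1,L5,L7}
  DF(L5)={L6}
  DF(L6)={L7,L8}
  DF(L7)={L8}
  DF(L8)=∅

φ for r: defs {L0,L1,L3}
  DF⁺ = {L1,L2,L5,L6,L7,L8}

Answer: ["L1", "L2", "L5", "L6", "L7", "L8"]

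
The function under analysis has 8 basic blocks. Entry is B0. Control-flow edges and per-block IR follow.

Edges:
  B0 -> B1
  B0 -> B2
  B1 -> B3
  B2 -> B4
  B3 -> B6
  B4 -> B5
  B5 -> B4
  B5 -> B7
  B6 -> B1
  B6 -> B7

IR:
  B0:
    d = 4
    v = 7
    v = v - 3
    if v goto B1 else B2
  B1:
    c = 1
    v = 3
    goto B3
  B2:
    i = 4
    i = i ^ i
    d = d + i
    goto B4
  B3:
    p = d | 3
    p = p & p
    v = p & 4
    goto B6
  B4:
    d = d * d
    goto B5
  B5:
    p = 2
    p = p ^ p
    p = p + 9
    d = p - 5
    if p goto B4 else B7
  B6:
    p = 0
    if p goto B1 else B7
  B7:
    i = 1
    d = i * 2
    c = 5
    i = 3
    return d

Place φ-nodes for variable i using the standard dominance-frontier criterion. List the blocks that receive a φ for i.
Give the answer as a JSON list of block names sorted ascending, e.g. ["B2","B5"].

idom tree: B1←B0 B2←B0 B3←B1 B4←B2 B5←B4 B6←B3 B7←B0
Join-block Dom:
  B1: preds {B0,B6}: {B0} ∩ {B0,B1,B3,B6} = {B0}; idom=B0
  B4: preds {B2,B5}: {B0,B2} ∩ {B0,B2,B4,B5} = {B0,B2}; idom=B2
  B7: preds {B5,B6}: {B0,B2,B4,B5} ∩ {B0,B1,B3,B6} = {B0}; idom=B0

DF walk-up:
  join B1 pred B0: · stop@B0
  join B1 pred B6: B6→B3→B1 stop@B0
  join B4 pred B2: · stop@B2
  join B4 pred B5: B5→B4 stop@B2
  join B7 pred B5: B5→B4→B2 stop@B0
  join B7 pred B6: B6→B3→B1 stop@B0
  DF(B0)=∅
  DF(B1)={B1,B7}
  DF(B2)={B7}
  DF(B3)={B1,B7}
  DF(B4)={B4,B7}
  DF(B5)={B4,B7}
  DF(B6)={B1,B7}
  DF(B7)=∅

φ for i: defs {B2,B7}
  DF⁺ = {B7}

Answer: ["B7"]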